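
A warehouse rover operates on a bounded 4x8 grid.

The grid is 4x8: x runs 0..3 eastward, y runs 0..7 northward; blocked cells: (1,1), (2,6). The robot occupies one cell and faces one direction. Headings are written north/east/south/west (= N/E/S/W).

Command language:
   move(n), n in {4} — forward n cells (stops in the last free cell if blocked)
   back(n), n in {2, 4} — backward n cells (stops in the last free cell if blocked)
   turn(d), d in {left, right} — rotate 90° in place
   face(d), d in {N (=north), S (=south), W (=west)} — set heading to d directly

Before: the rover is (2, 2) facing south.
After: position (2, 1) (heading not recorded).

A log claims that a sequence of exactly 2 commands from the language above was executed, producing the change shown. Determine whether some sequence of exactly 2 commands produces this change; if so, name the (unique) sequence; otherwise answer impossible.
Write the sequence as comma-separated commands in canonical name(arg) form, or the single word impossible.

key: running move(4) before back(4) would end elsewhere — order is forced
initial: (2, 2) facing south
step 1 (back(4)): (2, 5) facing south
step 2 (move(4)): (2, 1) facing south
all 64 alternatives checked — unique.

back(4), move(4)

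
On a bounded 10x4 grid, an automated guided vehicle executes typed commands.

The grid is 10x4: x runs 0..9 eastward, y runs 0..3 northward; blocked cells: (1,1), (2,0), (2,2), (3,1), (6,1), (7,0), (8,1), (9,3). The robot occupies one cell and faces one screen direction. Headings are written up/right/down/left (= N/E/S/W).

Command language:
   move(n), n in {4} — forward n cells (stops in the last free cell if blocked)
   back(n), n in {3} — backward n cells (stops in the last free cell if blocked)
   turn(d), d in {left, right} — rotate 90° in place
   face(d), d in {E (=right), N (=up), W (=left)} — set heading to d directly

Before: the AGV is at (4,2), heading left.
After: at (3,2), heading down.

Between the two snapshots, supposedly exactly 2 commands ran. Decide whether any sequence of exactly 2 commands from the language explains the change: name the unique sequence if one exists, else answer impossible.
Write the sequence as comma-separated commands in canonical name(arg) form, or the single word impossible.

key: position moved to (3,2) AND the heading swung to S — translation plus rotation needed
begin: at (4,2), heading left
t=1 move(4) ⇒ at (3,2), heading left
t=2 turn(left) ⇒ at (3,2), heading down
no other 2-command option fits: unique.

move(4), turn(left)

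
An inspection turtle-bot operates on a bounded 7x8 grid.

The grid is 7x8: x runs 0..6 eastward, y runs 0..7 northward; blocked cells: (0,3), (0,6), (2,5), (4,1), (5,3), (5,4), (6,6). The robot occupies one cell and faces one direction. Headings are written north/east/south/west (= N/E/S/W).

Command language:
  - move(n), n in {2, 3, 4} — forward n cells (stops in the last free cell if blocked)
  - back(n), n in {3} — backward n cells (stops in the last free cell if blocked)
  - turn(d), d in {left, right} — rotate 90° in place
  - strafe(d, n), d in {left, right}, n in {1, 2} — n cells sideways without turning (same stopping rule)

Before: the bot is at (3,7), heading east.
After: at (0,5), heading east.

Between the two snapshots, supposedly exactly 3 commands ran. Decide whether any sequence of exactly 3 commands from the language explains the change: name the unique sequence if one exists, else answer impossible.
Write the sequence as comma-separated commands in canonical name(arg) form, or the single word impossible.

impossible

checked all 3-command options: none fits.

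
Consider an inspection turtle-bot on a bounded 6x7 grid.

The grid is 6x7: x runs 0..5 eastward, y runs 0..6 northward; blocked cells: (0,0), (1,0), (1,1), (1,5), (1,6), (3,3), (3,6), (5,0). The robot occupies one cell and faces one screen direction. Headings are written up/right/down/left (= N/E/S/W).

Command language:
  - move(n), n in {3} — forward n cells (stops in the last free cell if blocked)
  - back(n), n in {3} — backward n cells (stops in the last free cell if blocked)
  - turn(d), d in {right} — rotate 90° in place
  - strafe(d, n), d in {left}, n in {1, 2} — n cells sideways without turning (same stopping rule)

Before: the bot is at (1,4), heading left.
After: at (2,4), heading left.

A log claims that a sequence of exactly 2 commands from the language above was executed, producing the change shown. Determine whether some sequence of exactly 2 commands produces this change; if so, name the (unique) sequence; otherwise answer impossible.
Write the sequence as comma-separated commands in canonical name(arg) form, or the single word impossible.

checked all 2-command options: none fits.

impossible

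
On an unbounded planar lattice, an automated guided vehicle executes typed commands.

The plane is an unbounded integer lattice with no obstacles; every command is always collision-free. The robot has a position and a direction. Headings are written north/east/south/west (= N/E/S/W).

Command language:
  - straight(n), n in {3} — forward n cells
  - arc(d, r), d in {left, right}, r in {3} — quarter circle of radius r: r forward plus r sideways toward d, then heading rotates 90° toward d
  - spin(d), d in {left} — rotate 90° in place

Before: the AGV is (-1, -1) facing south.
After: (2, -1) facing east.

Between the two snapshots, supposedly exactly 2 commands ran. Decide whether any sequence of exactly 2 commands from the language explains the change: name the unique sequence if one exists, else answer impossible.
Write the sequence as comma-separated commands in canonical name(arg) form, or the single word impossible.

key: running straight(3) before spin(left) would end elsewhere — order is forced
from: (-1, -1) facing south
1. spin(left) → (-1, -1) facing east
2. straight(3) → (2, -1) facing east
no other 2-command option fits: unique.

spin(left), straight(3)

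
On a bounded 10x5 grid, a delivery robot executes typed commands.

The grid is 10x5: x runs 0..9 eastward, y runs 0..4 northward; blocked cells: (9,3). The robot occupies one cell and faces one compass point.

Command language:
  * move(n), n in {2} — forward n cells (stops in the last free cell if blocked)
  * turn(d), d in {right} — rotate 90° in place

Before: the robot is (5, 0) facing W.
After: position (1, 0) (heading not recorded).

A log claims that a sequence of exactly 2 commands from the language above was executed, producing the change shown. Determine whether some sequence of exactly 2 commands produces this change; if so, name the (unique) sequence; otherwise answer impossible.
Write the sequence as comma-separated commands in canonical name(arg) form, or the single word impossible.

t0: (5, 0) facing W
1. move(2) → (3, 0) facing W
2. move(2) → (1, 0) facing W
no rival 2-sequence matches.

move(2), move(2)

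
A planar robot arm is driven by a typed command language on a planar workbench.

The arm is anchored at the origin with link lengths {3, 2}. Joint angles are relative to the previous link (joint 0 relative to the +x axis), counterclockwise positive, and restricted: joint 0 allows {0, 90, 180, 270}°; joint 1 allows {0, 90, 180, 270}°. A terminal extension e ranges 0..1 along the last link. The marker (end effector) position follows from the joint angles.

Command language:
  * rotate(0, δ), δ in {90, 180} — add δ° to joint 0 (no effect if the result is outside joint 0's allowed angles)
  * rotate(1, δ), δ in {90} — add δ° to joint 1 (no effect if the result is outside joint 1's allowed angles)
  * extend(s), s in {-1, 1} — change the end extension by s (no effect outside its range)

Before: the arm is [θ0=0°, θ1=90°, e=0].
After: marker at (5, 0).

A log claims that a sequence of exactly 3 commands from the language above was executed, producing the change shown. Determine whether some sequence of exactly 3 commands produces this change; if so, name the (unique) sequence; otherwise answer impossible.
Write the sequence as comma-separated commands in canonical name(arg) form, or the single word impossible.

rotate(1, 90), rotate(1, 90), rotate(1, 90)

start: [θ0=0°, θ1=90°, e=0]
t=1 rotate(1, 90) ⇒ [θ0=0°, θ1=180°, e=0]
t=2 rotate(1, 90) ⇒ [θ0=0°, θ1=270°, e=0]
t=3 rotate(1, 90) ⇒ [θ0=0°, θ1=0°, e=0]
no rival 3-sequence matches.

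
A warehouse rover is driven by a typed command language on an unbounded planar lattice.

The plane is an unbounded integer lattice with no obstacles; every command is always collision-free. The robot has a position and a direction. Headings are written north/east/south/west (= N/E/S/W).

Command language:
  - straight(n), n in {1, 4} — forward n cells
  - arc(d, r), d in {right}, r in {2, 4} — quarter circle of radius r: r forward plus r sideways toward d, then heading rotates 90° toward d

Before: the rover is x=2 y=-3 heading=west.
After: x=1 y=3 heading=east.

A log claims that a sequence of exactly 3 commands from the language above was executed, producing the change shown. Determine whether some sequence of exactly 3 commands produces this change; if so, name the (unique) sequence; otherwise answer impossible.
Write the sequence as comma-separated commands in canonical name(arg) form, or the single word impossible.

key: cell and facing (now E) both changed — the 3 commands mix motion and turning
t0: x=2 y=-3 heading=west
t=1 arc(right, 4) ⇒ x=-2 y=1 heading=north
t=2 arc(right, 2) ⇒ x=0 y=3 heading=east
t=3 straight(1) ⇒ x=1 y=3 heading=east
all 64 alternatives checked — unique.

arc(right, 4), arc(right, 2), straight(1)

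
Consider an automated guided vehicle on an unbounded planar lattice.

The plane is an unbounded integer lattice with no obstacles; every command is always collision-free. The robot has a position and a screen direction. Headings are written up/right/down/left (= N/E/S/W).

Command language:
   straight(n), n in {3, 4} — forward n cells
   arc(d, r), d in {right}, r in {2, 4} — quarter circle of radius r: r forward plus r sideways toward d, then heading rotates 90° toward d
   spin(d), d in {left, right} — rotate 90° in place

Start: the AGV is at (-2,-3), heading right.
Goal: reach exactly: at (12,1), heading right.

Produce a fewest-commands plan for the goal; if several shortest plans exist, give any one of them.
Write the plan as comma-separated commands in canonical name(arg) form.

t0: at (-2,-3), heading right
step 1 (straight(4)): at (2,-3), heading right
step 2 (spin(left)): at (2,-3), heading up
step 3 (arc(right, 4)): at (6,1), heading right
step 4 (straight(3)): at (9,1), heading right
step 5 (straight(3)): at (12,1), heading right
minimal: 5 command(s), checked below 5.

straight(4), spin(left), arc(right, 4), straight(3), straight(3)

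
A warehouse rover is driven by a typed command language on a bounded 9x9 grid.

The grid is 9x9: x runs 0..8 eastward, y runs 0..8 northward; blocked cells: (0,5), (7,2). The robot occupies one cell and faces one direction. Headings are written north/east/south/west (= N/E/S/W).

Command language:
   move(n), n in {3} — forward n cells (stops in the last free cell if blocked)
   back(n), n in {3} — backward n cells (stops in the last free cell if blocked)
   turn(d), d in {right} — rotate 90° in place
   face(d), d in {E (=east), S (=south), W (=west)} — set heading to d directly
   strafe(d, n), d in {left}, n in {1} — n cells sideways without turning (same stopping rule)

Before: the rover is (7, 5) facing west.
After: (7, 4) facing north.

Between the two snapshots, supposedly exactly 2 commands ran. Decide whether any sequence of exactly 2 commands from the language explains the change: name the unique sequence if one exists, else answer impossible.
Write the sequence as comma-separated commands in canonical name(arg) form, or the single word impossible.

strafe(left, 1), turn(right)

key: running turn(right) before strafe(left, 1) would end elsewhere — order is forced
begin: (7, 5) facing west
t=1 strafe(left, 1) ⇒ (7, 4) facing west
t=2 turn(right) ⇒ (7, 4) facing north
no other 2-command option fits: unique.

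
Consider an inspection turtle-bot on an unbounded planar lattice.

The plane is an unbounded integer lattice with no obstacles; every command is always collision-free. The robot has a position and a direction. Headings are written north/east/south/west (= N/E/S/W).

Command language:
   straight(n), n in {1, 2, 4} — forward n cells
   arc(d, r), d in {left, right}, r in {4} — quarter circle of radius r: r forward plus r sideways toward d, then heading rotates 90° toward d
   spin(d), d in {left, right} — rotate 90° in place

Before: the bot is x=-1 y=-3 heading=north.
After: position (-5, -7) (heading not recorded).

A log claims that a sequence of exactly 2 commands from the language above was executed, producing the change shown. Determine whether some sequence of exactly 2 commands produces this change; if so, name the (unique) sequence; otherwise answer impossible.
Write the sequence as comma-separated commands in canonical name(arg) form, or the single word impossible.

spin(left), arc(left, 4)

key: running arc(left, 4) before spin(left) would end elsewhere — order is forced
start: x=-1 y=-3 heading=north
1. spin(left) → x=-1 y=-3 heading=west
2. arc(left, 4) → x=-5 y=-7 heading=south
uniquely the one of 49 2-step routes that fits.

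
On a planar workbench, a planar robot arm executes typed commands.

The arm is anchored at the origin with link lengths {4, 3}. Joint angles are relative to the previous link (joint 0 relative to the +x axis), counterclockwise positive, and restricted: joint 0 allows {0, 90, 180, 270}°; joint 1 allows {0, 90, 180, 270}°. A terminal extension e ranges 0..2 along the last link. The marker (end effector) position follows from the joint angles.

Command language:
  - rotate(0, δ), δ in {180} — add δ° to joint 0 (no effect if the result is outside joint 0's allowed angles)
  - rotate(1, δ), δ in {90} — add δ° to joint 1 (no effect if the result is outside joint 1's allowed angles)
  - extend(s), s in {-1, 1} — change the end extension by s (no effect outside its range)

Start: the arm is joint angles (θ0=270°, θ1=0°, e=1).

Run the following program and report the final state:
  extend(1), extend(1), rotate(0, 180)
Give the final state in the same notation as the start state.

joint angles (θ0=90°, θ1=0°, e=2)

from: joint angles (θ0=270°, θ1=0°, e=1)
t=1 extend(1) ⇒ joint angles (θ0=270°, θ1=0°, e=2)
t=2 extend(1) ⇒ joint angles (θ0=270°, θ1=0°, e=2)
t=3 rotate(0, 180) ⇒ joint angles (θ0=90°, θ1=0°, e=2)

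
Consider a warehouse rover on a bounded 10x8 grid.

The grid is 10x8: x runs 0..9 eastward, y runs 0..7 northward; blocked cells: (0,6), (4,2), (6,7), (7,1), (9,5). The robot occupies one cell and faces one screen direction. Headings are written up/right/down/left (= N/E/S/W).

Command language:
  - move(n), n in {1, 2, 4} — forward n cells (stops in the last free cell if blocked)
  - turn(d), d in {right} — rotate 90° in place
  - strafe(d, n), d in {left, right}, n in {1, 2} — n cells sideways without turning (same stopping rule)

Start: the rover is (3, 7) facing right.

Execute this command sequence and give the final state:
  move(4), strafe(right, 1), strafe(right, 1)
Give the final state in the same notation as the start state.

initial: (3, 7) facing right
step 1 (move(4)): (5, 7) facing right
step 2 (strafe(right, 1)): (5, 6) facing right
step 3 (strafe(right, 1)): (5, 5) facing right

(5, 5) facing right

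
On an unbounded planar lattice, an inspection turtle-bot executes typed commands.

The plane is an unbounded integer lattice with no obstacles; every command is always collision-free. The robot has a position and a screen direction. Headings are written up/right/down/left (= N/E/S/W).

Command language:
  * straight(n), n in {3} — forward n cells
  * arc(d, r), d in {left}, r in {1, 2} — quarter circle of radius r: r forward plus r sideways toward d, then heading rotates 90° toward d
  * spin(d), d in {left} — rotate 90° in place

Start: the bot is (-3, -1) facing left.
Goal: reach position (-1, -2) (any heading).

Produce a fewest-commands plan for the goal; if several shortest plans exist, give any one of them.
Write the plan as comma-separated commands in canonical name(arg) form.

start: (-3, -1) facing left
1. arc(left, 1) → (-4, -2) facing down
2. spin(left) → (-4, -2) facing right
3. straight(3) → (-1, -2) facing right
no 2-step plan works, so 3 is optimal.

arc(left, 1), spin(left), straight(3)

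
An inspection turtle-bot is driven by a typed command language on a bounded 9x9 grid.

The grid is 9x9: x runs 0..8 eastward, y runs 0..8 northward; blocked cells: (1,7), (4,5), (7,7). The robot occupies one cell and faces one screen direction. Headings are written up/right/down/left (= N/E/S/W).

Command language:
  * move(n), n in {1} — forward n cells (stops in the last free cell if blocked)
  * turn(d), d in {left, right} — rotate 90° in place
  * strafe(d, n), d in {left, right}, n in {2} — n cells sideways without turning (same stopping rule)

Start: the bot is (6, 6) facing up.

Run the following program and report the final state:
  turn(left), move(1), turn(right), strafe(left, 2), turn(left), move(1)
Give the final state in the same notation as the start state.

(2, 6) facing left

t0: (6, 6) facing up
[1] after turn(left): (6, 6) facing left
[2] after move(1): (5, 6) facing left
[3] after turn(right): (5, 6) facing up
[4] after strafe(left, 2): (3, 6) facing up
[5] after turn(left): (3, 6) facing left
[6] after move(1): (2, 6) facing left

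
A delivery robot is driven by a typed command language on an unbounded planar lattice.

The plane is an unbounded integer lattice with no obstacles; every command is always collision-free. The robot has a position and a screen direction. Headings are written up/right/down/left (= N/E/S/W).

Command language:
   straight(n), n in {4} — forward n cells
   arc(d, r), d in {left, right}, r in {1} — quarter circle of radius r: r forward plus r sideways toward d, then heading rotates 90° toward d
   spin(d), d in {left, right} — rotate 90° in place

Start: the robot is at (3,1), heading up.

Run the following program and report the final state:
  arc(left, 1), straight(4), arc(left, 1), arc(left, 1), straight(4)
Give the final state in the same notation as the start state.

begin: at (3,1), heading up
[1] after arc(left, 1): at (2,2), heading left
[2] after straight(4): at (-2,2), heading left
[3] after arc(left, 1): at (-3,1), heading down
[4] after arc(left, 1): at (-2,0), heading right
[5] after straight(4): at (2,0), heading right

at (2,0), heading right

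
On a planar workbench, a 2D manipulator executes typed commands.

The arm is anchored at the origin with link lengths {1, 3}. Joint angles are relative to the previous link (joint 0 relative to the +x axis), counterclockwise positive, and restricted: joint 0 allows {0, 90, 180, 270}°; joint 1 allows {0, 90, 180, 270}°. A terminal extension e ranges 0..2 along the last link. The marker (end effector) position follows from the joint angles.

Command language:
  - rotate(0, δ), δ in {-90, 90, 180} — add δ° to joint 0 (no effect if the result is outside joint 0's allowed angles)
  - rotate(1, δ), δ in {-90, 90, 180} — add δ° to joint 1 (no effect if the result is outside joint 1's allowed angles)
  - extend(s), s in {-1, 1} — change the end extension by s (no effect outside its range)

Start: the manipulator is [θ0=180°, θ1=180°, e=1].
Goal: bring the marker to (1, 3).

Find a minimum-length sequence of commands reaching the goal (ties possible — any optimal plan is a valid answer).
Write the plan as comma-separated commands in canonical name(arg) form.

rotate(0, 180), extend(-1), rotate(1, -90)

begin: [θ0=180°, θ1=180°, e=1]
t=1 rotate(0, 180) ⇒ [θ0=0°, θ1=180°, e=1]
t=2 extend(-1) ⇒ [θ0=0°, θ1=180°, e=0]
t=3 rotate(1, -90) ⇒ [θ0=0°, θ1=90°, e=0]
shorter routes all fall short; 3 is best.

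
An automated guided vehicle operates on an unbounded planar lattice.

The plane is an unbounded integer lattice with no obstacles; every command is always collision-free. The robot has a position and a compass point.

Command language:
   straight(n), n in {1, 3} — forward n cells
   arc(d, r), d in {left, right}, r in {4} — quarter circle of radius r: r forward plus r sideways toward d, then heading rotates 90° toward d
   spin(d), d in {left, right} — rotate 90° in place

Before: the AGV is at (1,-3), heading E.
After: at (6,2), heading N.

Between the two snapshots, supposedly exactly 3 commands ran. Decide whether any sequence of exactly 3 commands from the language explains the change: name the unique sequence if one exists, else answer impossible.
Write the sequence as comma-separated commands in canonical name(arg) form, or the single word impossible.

key: position moved to (6,2) AND the heading swung to N — translation plus rotation needed
initial: at (1,-3), heading E
[1] after straight(1): at (2,-3), heading E
[2] after arc(left, 4): at (6,1), heading N
[3] after straight(1): at (6,2), heading N
all 216 alternatives checked — unique.

straight(1), arc(left, 4), straight(1)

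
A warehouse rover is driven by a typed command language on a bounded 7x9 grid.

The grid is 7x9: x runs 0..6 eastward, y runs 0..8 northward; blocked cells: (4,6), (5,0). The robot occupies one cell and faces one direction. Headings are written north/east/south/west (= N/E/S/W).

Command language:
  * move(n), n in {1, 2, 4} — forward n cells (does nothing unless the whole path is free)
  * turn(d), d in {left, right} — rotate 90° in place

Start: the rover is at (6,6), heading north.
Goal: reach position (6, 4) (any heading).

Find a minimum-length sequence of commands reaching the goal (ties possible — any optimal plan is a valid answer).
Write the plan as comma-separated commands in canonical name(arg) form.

initial: at (6,6), heading north
step 1 (turn(right)): at (6,6), heading east
step 2 (turn(right)): at (6,6), heading south
step 3 (move(2)): at (6,4), heading south
shorter routes all fall short; 3 is best.

turn(right), turn(right), move(2)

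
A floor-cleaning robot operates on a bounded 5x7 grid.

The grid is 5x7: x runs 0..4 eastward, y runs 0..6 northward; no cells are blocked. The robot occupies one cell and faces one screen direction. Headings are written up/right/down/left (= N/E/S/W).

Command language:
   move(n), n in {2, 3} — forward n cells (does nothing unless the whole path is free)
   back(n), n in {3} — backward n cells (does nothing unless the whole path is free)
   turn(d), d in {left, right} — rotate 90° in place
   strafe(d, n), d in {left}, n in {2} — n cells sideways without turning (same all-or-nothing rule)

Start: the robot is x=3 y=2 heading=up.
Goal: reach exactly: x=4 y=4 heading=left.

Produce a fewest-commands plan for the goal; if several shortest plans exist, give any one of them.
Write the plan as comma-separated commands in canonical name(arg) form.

begin: x=3 y=2 heading=up
t=1 strafe(left, 2) ⇒ x=1 y=2 heading=up
t=2 move(2) ⇒ x=1 y=4 heading=up
t=3 turn(left) ⇒ x=1 y=4 heading=left
t=4 back(3) ⇒ x=4 y=4 heading=left
shorter routes all fall short; 4 is best.

strafe(left, 2), move(2), turn(left), back(3)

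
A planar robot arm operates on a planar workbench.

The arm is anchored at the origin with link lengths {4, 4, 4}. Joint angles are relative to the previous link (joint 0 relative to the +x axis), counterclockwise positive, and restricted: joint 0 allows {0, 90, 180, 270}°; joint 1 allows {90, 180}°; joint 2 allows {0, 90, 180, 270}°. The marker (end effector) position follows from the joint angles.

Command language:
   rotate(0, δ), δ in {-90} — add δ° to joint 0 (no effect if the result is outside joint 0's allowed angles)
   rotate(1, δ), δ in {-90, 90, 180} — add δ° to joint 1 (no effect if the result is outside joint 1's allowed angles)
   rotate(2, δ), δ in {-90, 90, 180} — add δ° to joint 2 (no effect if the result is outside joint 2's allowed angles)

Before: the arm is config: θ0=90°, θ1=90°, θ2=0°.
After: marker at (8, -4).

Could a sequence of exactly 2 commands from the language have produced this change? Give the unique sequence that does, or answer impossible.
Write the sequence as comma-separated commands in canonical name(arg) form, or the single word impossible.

t0: config: θ0=90°, θ1=90°, θ2=0°
1. rotate(0, -90) → config: θ0=0°, θ1=90°, θ2=0°
2. rotate(0, -90) → config: θ0=270°, θ1=90°, θ2=0°
no other 2-command option fits: unique.

rotate(0, -90), rotate(0, -90)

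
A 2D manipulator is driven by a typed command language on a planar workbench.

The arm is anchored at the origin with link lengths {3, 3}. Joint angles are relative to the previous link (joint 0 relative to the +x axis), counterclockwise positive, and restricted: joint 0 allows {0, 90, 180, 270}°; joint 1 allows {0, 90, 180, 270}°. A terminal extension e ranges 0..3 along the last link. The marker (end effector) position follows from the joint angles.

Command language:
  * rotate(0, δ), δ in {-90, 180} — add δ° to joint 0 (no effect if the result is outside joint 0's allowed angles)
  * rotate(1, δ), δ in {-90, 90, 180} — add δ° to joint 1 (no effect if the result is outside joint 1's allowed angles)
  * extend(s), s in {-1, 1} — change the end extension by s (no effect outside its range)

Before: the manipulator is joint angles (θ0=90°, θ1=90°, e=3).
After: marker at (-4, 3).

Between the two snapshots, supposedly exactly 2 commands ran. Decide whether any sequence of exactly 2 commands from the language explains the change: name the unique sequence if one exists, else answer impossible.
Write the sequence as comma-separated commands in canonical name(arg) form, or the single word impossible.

start: joint angles (θ0=90°, θ1=90°, e=3)
step 1 (extend(-1)): joint angles (θ0=90°, θ1=90°, e=2)
step 2 (extend(-1)): joint angles (θ0=90°, θ1=90°, e=1)
all 49 alternatives checked — unique.

extend(-1), extend(-1)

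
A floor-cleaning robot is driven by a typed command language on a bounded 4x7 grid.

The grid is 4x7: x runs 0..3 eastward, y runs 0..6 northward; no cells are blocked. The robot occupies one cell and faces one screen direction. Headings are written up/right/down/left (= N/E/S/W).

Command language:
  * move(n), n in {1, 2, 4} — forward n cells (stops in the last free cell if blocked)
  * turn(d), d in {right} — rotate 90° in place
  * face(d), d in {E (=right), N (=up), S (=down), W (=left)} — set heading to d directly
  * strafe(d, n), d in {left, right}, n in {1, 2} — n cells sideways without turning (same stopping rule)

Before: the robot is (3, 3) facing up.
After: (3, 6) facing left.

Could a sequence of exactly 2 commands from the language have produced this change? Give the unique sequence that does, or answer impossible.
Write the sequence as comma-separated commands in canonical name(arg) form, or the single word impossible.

move(4), face(W)

key: move(4) runs into the grid edge before its full distance
t0: (3, 3) facing up
step 1 (move(4)): (3, 6) facing up
step 2 (face(W)): (3, 6) facing left
no other 2-command option fits: unique.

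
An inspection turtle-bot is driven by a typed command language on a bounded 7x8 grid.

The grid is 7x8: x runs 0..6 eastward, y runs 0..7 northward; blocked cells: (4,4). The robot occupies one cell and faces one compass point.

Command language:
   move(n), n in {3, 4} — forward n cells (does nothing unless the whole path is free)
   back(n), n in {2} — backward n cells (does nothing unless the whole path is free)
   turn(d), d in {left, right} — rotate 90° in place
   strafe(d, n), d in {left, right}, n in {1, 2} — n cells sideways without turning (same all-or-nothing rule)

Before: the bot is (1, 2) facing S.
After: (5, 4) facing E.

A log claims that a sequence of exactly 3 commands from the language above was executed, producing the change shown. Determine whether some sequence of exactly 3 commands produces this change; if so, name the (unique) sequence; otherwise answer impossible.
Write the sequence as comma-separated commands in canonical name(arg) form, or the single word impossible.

turn(left), move(4), strafe(left, 2)

key: position moved to (5,4) AND the heading swung to E — translation plus rotation needed
start: (1, 2) facing S
t=1 turn(left) ⇒ (1, 2) facing E
t=2 move(4) ⇒ (5, 2) facing E
t=3 strafe(left, 2) ⇒ (5, 4) facing E
all 729 alternatives checked — unique.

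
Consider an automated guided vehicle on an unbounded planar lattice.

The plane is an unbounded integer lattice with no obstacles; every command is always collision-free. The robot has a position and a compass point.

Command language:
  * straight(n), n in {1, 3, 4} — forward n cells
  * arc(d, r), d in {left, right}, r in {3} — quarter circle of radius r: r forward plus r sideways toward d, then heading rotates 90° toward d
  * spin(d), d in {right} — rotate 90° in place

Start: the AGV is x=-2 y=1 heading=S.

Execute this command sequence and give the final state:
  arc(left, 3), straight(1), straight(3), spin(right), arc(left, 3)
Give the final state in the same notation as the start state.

from: x=-2 y=1 heading=S
[1] after arc(left, 3): x=1 y=-2 heading=E
[2] after straight(1): x=2 y=-2 heading=E
[3] after straight(3): x=5 y=-2 heading=E
[4] after spin(right): x=5 y=-2 heading=S
[5] after arc(left, 3): x=8 y=-5 heading=E

x=8 y=-5 heading=E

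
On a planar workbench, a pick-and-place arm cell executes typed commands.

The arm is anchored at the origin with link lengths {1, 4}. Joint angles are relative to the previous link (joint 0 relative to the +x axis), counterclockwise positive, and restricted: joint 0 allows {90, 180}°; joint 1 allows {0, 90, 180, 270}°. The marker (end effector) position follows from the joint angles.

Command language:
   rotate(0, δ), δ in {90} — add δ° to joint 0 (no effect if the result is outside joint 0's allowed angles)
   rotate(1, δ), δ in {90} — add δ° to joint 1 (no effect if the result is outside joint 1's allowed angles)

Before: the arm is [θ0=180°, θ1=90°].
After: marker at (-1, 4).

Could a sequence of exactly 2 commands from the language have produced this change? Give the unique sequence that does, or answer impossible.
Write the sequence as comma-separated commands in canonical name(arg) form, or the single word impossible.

rotate(1, 90), rotate(1, 90)

t0: [θ0=180°, θ1=90°]
t=1 rotate(1, 90) ⇒ [θ0=180°, θ1=180°]
t=2 rotate(1, 90) ⇒ [θ0=180°, θ1=270°]
no other 2-command option fits: unique.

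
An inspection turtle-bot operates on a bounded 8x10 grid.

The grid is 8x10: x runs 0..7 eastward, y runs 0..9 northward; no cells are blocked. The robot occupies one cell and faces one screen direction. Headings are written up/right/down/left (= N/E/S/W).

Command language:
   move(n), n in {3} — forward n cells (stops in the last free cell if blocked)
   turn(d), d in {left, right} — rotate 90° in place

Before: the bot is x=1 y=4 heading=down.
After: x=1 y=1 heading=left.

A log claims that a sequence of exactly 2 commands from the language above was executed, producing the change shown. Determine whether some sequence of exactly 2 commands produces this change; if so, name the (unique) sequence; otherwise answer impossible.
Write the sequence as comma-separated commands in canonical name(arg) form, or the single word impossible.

move(3), turn(right)

key: cell and facing (now W) both changed — the 2 commands mix motion and turning
t0: x=1 y=4 heading=down
t=1 move(3) ⇒ x=1 y=1 heading=down
t=2 turn(right) ⇒ x=1 y=1 heading=left
no other 2-command option fits: unique.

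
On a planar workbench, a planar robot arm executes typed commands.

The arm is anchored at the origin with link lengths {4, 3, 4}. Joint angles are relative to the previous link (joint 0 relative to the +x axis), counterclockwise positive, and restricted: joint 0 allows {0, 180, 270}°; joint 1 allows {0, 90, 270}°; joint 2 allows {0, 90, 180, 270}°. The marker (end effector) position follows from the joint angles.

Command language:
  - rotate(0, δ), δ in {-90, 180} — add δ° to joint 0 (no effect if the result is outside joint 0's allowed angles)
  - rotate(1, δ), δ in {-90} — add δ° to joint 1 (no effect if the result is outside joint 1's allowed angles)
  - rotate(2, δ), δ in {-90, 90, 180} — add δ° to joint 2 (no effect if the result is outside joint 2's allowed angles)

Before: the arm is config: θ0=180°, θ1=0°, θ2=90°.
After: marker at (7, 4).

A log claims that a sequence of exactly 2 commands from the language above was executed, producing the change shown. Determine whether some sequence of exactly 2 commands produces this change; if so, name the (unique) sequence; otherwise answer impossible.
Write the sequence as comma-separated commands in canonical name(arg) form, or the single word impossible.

rotate(0, -90), rotate(0, 180)

key: order matters: swapping rotate(0, -90) and rotate(0, 180) lands elsewhere
initial: config: θ0=180°, θ1=0°, θ2=90°
step 1 (rotate(0, -90)): config: θ0=180°, θ1=0°, θ2=90°
step 2 (rotate(0, 180)): config: θ0=0°, θ1=0°, θ2=90°
no other 2-command option fits: unique.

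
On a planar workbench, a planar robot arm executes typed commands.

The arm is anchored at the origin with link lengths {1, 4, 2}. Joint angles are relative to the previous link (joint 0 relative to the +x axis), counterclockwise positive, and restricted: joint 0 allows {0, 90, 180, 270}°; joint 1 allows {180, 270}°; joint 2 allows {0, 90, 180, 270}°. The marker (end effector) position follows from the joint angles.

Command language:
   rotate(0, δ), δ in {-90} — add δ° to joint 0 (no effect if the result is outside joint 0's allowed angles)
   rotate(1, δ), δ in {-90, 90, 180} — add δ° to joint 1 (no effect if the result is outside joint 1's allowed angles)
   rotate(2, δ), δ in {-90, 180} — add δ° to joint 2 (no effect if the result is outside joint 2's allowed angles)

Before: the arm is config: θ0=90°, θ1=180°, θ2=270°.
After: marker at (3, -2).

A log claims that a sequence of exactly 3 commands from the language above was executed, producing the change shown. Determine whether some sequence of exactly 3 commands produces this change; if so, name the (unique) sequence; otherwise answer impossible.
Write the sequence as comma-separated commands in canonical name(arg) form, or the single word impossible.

initial: config: θ0=90°, θ1=180°, θ2=270°
t=1 rotate(0, -90) ⇒ config: θ0=0°, θ1=180°, θ2=270°
t=2 rotate(0, -90) ⇒ config: θ0=270°, θ1=180°, θ2=270°
t=3 rotate(0, -90) ⇒ config: θ0=180°, θ1=180°, θ2=270°
no other 3-command option fits: unique.

rotate(0, -90), rotate(0, -90), rotate(0, -90)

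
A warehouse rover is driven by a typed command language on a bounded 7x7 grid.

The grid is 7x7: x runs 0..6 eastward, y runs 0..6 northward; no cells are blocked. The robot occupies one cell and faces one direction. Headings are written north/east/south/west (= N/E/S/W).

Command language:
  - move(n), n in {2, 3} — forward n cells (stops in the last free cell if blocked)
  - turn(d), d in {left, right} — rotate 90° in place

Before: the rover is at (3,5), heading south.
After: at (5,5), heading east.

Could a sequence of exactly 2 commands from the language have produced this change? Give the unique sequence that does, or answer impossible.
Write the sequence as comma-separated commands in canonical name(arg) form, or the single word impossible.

key: position moved to (5,5) AND the heading swung to E — translation plus rotation needed
begin: at (3,5), heading south
t=1 turn(left) ⇒ at (3,5), heading east
t=2 move(2) ⇒ at (5,5), heading east
uniquely the one of 16 2-step routes that fits.

turn(left), move(2)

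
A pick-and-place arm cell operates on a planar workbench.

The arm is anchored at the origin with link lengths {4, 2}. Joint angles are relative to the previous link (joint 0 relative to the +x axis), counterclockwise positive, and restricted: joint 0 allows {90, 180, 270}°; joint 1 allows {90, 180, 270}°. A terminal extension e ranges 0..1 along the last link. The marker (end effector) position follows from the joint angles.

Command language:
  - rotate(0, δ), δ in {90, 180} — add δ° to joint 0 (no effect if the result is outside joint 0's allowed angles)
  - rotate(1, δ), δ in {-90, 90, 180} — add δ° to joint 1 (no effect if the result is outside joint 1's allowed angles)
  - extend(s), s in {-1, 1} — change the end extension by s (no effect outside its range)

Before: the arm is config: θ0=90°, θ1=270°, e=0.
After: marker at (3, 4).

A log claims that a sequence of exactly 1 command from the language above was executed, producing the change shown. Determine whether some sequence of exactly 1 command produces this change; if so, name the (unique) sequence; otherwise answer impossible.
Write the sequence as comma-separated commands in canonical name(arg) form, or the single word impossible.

from: config: θ0=90°, θ1=270°, e=0
[1] after extend(1): config: θ0=90°, θ1=270°, e=1
uniquely the one of 7 1-step routes that fits.

extend(1)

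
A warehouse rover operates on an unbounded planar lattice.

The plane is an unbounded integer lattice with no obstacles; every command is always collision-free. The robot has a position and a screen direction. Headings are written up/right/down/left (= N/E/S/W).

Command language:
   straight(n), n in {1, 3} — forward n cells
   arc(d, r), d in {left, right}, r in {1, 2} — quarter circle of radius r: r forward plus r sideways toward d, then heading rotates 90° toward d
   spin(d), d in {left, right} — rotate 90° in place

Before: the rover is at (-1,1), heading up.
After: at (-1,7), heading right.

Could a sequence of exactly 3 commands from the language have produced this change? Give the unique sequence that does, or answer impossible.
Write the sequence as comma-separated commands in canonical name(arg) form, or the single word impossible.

straight(3), straight(3), spin(right)

key: position moved to (-1,7) AND the heading swung to E — translation plus rotation needed
from: at (-1,1), heading up
t=1 straight(3) ⇒ at (-1,4), heading up
t=2 straight(3) ⇒ at (-1,7), heading up
t=3 spin(right) ⇒ at (-1,7), heading right
no other 3-command option fits: unique.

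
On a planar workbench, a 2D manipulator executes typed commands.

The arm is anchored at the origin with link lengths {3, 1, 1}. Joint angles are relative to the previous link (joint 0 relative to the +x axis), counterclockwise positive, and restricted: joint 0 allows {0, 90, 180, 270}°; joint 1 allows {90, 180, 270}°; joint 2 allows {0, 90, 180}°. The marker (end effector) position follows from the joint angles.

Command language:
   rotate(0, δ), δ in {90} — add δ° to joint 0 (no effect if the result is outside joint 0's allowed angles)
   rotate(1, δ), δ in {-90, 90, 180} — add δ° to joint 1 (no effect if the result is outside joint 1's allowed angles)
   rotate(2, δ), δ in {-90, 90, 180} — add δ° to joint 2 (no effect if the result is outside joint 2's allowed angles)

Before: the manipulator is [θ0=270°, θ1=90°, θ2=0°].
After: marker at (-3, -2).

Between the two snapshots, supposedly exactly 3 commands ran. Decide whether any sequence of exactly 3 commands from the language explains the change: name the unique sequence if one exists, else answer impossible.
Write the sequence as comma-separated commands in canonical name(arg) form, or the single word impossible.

rotate(0, 90), rotate(0, 90), rotate(0, 90)

from: [θ0=270°, θ1=90°, θ2=0°]
step 1 (rotate(0, 90)): [θ0=0°, θ1=90°, θ2=0°]
step 2 (rotate(0, 90)): [θ0=90°, θ1=90°, θ2=0°]
step 3 (rotate(0, 90)): [θ0=180°, θ1=90°, θ2=0°]
all 343 alternatives checked — unique.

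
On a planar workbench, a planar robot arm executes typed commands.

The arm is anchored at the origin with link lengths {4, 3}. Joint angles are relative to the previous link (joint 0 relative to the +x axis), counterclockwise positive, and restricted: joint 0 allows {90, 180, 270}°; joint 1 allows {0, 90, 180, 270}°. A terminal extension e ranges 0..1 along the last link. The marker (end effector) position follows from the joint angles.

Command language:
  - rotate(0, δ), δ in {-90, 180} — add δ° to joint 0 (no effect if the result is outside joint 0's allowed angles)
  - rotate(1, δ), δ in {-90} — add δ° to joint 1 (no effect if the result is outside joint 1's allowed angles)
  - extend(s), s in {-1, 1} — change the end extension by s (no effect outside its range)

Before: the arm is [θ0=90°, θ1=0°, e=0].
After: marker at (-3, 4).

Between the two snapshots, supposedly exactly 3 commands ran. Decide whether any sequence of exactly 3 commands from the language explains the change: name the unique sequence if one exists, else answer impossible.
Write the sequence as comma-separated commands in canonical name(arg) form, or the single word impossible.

start: [θ0=90°, θ1=0°, e=0]
[1] after rotate(1, -90): [θ0=90°, θ1=270°, e=0]
[2] after rotate(1, -90): [θ0=90°, θ1=180°, e=0]
[3] after rotate(1, -90): [θ0=90°, θ1=90°, e=0]
all 125 alternatives checked — unique.

rotate(1, -90), rotate(1, -90), rotate(1, -90)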